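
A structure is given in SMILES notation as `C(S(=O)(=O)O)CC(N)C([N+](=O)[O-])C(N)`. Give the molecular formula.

C5H13N3O5S

Atom tally by fragment:
  HO3SCH2 → C:1 H:3 S:1 O:3
  CH2 → C:1 H:2
  CH(NH2) → C:1 H:3 N:1
  CH(NO2) → C:1 H:1 N:1 O:2
  CH2NH2 → C:1 H:4 N:1
Element totals:
  C: 5
  H: 13
  N: 3
  O: 5
  S: 1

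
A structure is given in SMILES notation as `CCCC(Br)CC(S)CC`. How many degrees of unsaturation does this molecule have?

0

Atom tally by fragment:
  CH3 → C:1 H:3
  CH2 → C:1 H:2
  CH2 → C:1 H:2
  CH(Br) → C:1 H:1 Br:1
  CH2 → C:1 H:2
  CH(SH) → C:1 H:2 S:1
  CH2 → C:1 H:2
  CH3 → C:1 H:3
Element totals:
  C: 8
  H: 17
  Br: 1
  S: 1
Molecular formula: C8H17BrS.
DoU = (2C + 2 + N − H − X) / 2 = (2·8 + 2 + 0 − 17 − 1) / 2 = 0.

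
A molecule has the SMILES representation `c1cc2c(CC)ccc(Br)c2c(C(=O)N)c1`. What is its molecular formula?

Atom tally by fragment:
  naphthalene ring system core → C:10 H:8
  (− 3 ring H displaced by substituents)
  + C2H5 → C:2 H:5
  + Br → Br:1
  + CONH2 → C:1 H:2 O:1 N:1
Element totals:
  C: 13
  H: 12
  Br: 1
  N: 1
  O: 1

C13H12BrNO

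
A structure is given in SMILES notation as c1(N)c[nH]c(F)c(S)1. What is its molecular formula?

Atom tally by fragment:
  pyrrole ring core → C:4 H:5 N:1
  (− 3 ring H displaced by substituents)
  + NH2 → N:1 H:2
  + F → F:1
  + SH → S:1 H:1
Element totals:
  C: 4
  H: 5
  F: 1
  N: 2
  S: 1

C4H5FN2S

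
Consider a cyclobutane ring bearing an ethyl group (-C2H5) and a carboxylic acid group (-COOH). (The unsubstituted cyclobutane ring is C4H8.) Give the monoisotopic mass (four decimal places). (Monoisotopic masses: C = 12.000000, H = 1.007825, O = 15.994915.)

128.0837

Atom tally by fragment:
  cyclobutane ring core → C:4 H:8
  (− 2 ring H displaced by substituents)
  + C2H5 → C:2 H:5
  + COOH → C:1 H:1 O:2
Element totals:
  C: 7
  H: 12
  O: 2
Molecular formula: C7H12O2.
  M = 7(12.0) + 12(1.007825) + 2(15.994915)
    = 84.000000 + 12.093900 + 31.989830 = 128.083730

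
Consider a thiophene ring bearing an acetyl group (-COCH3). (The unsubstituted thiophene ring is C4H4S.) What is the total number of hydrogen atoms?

6

Atom tally by fragment:
  thiophene ring core → C:4 H:4 S:1
  (− 1 ring H displaced by substituents)
  + COCH3 → C:2 H:3 O:1
Element totals:
  C: 6
  H: 6
  O: 1
  S: 1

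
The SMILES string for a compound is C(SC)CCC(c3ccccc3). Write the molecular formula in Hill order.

Atom tally by fragment:
  CH3SCH2 → C:2 H:5 S:1
  CH2 → C:1 H:2
  CH2 → C:1 H:2
  CH2C6H5 → C:7 H:7
Element totals:
  C: 11
  H: 16
  S: 1

C11H16S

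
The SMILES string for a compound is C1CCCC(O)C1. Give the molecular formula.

Atom tally by fragment:
  cyclohexane ring core → C:6 H:12
  (− 1 ring H displaced by substituents)
  + OH → O:1 H:1
Element totals:
  C: 6
  H: 12
  O: 1

C6H12O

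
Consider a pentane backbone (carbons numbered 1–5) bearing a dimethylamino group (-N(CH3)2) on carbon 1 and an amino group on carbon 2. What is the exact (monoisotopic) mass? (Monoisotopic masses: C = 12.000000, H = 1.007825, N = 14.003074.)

Atom tally by fragment:
  (CH3)2NCH2 → C:3 H:8 N:1
  CH(NH2) → C:1 H:3 N:1
  CH2 → C:1 H:2
  CH2 → C:1 H:2
  CH3 → C:1 H:3
Element totals:
  C: 7
  H: 18
  N: 2
Molecular formula: C7H18N2.
  M = 7(12.0) + 18(1.007825) + 2(14.003074)
    = 84.000000 + 18.140850 + 28.006148 = 130.146998

130.1470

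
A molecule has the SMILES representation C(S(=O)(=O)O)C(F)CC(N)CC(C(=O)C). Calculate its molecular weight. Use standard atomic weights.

Atom tally by fragment:
  HO3SCH2 → C:1 H:3 S:1 O:3
  CH(F) → C:1 H:1 F:1
  CH2 → C:1 H:2
  CH(NH2) → C:1 H:3 N:1
  CH2 → C:1 H:2
  CH2COCH3 → C:3 H:5 O:1
Element totals:
  C: 8
  H: 16
  F: 1
  N: 1
  O: 4
  S: 1
Molecular formula: C8H16FNO4S.
  M = 8(12.011) + 16(1.008) + 18.998 + 14.007 + 4(15.999) + 32.06
    = 96.088 + 16.128 + 18.998 + 14.007 + 63.996 + 32.060 = 241.277

241.28 g/mol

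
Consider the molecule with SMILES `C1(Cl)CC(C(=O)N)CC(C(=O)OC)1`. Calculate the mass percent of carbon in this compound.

46.73%

Atom tally by fragment:
  cyclopentane ring core → C:5 H:10
  (− 3 ring H displaced by substituents)
  + Cl → Cl:1
  + CONH2 → C:1 H:2 O:1 N:1
  + COOCH3 → C:2 H:3 O:2
Element totals:
  C: 8
  H: 12
  Cl: 1
  N: 1
  O: 3
Molecular formula: C8H12ClNO3.
Molar mass = 205.638 g/mol.
Mass from C: 8 × 12.011 = 96.088 g/mol.
%C = 96.088 / 205.638 × 100 = 46.73%.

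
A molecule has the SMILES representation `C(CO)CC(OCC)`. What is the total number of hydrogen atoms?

14

Atom tally by fragment:
  HOCH2CH2 → C:2 H:5 O:1
  CH2 → C:1 H:2
  CH2OC2H5 → C:3 H:7 O:1
Element totals:
  C: 6
  H: 14
  O: 2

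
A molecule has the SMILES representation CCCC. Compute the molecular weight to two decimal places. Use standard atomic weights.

Atom tally by fragment:
  CH3 → C:1 H:3
  CH2 → C:1 H:2
  CH2 → C:1 H:2
  CH3 → C:1 H:3
Element totals:
  C: 4
  H: 10
Molecular formula: C4H10.
  M = 4(12.011) + 10(1.008)
    = 48.044 + 10.080 = 58.124

58.12 g/mol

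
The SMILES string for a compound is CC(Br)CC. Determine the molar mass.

Atom tally by fragment:
  CH3 → C:1 H:3
  CH(Br) → C:1 H:1 Br:1
  CH2 → C:1 H:2
  CH3 → C:1 H:3
Element totals:
  C: 4
  H: 9
  Br: 1
Molecular formula: C4H9Br.
  M = 4(12.011) + 9(1.008) + 79.904
    = 48.044 + 9.072 + 79.904 = 137.020

137.02 g/mol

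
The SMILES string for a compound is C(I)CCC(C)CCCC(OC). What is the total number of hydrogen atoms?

21

Atom tally by fragment:
  ICH2 → C:1 H:2 I:1
  CH2 → C:1 H:2
  CH2 → C:1 H:2
  CH(CH3) → C:2 H:4
  CH2 → C:1 H:2
  CH2 → C:1 H:2
  CH2 → C:1 H:2
  CH2OCH3 → C:2 H:5 O:1
Element totals:
  C: 10
  H: 21
  I: 1
  O: 1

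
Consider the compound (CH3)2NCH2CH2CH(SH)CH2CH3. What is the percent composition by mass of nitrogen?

Element totals:
  C: 7
  H: 17
  N: 1
  S: 1
Molecular formula: C7H17NS.
Molar mass = 147.280 g/mol.
Mass from N: 1 × 14.007 = 14.007 g/mol.
%N = 14.007 / 147.280 × 100 = 9.51%.

9.51%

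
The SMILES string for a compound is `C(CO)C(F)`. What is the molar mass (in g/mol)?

Atom tally by fragment:
  HOCH2CH2 → C:2 H:5 O:1
  CH2F → C:1 H:2 F:1
Element totals:
  C: 3
  H: 7
  F: 1
  O: 1
Molecular formula: C3H7FO.
  M = 3(12.011) + 7(1.008) + 18.998 + 15.999
    = 36.033 + 7.056 + 18.998 + 15.999 = 78.086

78.09 g/mol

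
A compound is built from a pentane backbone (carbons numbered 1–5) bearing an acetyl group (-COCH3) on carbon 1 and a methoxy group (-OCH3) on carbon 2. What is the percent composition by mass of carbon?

66.63%

Atom tally by fragment:
  CH3COCH2 → C:3 H:5 O:1
  CH(OCH3) → C:2 H:4 O:1
  CH2 → C:1 H:2
  CH2 → C:1 H:2
  CH3 → C:1 H:3
Element totals:
  C: 8
  H: 16
  O: 2
Molecular formula: C8H16O2.
Molar mass = 144.214 g/mol.
Mass from C: 8 × 12.011 = 96.088 g/mol.
%C = 96.088 / 144.214 × 100 = 66.63%.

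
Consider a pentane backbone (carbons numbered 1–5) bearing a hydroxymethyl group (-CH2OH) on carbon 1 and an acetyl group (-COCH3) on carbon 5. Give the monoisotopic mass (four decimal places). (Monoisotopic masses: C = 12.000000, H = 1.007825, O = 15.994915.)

144.1150

Atom tally by fragment:
  HOCH2CH2 → C:2 H:5 O:1
  CH2 → C:1 H:2
  CH2 → C:1 H:2
  CH2 → C:1 H:2
  CH2COCH3 → C:3 H:5 O:1
Element totals:
  C: 8
  H: 16
  O: 2
Molecular formula: C8H16O2.
  M = 8(12.0) + 16(1.007825) + 2(15.994915)
    = 96.000000 + 16.125200 + 31.989830 = 144.115030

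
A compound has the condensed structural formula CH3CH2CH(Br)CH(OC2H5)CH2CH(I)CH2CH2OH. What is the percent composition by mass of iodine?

33.48%

Atom tally by fragment:
  CH3 → C:1 H:3
  CH2 → C:1 H:2
  CH(Br) → C:1 H:1 Br:1
  CH(OC2H5) → C:3 H:6 O:1
  CH2 → C:1 H:2
  CH(I) → C:1 H:1 I:1
  CH2CH2OH → C:2 H:5 O:1
Element totals:
  C: 10
  H: 20
  Br: 1
  I: 1
  O: 2
Molecular formula: C10H20BrIO2.
Molar mass = 379.076 g/mol.
Mass from I: 1 × 126.904 = 126.904 g/mol.
%I = 126.904 / 379.076 × 100 = 33.48%.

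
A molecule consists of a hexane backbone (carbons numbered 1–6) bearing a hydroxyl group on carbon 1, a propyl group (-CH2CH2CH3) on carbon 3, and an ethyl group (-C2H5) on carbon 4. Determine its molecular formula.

C11H24O

Atom tally by fragment:
  HOCH2 → C:1 H:3 O:1
  CH2 → C:1 H:2
  CH(CH2CH2CH3) → C:4 H:8
  CH(C2H5) → C:3 H:6
  CH2 → C:1 H:2
  CH3 → C:1 H:3
Element totals:
  C: 11
  H: 24
  O: 1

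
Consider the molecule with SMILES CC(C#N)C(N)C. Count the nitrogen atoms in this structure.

2

Atom tally by fragment:
  CH3 → C:1 H:3
  CH(CN) → C:2 H:1 N:1
  CH(NH2) → C:1 H:3 N:1
  CH3 → C:1 H:3
Element totals:
  C: 5
  H: 10
  N: 2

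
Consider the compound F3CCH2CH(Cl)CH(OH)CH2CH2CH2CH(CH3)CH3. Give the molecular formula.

Atom tally by fragment:
  F3CCH2 → C:2 H:2 F:3
  CH(Cl) → C:1 H:1 Cl:1
  CH(OH) → C:1 H:2 O:1
  CH2 → C:1 H:2
  CH2 → C:1 H:2
  CH2 → C:1 H:2
  CH(CH3) → C:2 H:4
  CH3 → C:1 H:3
Element totals:
  C: 10
  H: 18
  Cl: 1
  F: 3
  O: 1

C10H18ClF3O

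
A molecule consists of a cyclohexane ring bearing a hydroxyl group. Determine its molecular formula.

C6H12O

Atom tally by fragment:
  cyclohexane ring core → C:6 H:12
  (− 1 ring H displaced by substituents)
  + OH → O:1 H:1
Element totals:
  C: 6
  H: 12
  O: 1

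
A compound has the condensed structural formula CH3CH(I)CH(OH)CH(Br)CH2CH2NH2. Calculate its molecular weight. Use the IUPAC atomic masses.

Element totals:
  C: 6
  H: 13
  Br: 1
  I: 1
  N: 1
  O: 1
Molecular formula: C6H13BrINO.
  M = 6(12.011) + 13(1.008) + 79.904 + 126.904 + 14.007 + 15.999
    = 72.066 + 13.104 + 79.904 + 126.904 + 14.007 + 15.999 = 321.984

321.98 g/mol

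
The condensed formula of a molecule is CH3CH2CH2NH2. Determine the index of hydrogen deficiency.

0

Element totals:
  C: 3
  H: 9
  N: 1
Molecular formula: C3H9N.
DoU = (2C + 2 + N − H − X) / 2 = (2·3 + 2 + 1 − 9 − 0) / 2 = 0.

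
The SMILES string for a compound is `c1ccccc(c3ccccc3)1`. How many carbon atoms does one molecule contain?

12

Atom tally by fragment:
  benzene ring core → C:6 H:6
  (− 1 ring H displaced by substituents)
  + C6H5 → C:6 H:5
Element totals:
  C: 12
  H: 10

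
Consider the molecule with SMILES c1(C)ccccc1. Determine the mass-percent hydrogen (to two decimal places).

8.75%

Atom tally by fragment:
  benzene ring core → C:6 H:6
  (− 1 ring H displaced by substituents)
  + CH3 → C:1 H:3
Element totals:
  C: 7
  H: 8
Molecular formula: C7H8.
Molar mass = 92.141 g/mol.
Mass from H: 8 × 1.008 = 8.064 g/mol.
%H = 8.064 / 92.141 × 100 = 8.75%.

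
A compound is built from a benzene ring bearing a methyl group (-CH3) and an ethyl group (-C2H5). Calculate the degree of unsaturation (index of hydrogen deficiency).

Atom tally by fragment:
  benzene ring core → C:6 H:6
  (− 2 ring H displaced by substituents)
  + CH3 → C:1 H:3
  + C2H5 → C:2 H:5
Element totals:
  C: 9
  H: 12
Molecular formula: C9H12.
DoU = (2C + 2 + N − H − X) / 2 = (2·9 + 2 + 0 − 12 − 0) / 2 = 4.

4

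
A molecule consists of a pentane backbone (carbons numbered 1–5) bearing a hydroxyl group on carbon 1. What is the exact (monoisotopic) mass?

88.0888

Atom tally by fragment:
  HOCH2 → C:1 H:3 O:1
  CH2 → C:1 H:2
  CH2 → C:1 H:2
  CH2 → C:1 H:2
  CH3 → C:1 H:3
Element totals:
  C: 5
  H: 12
  O: 1
Molecular formula: C5H12O.
  M = 5(12.0) + 12(1.007825) + 15.994915
    = 60.000000 + 12.093900 + 15.994915 = 88.088815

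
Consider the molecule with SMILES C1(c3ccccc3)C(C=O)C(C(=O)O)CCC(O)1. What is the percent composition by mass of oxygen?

Atom tally by fragment:
  cyclohexane ring core → C:6 H:12
  (− 4 ring H displaced by substituents)
  + C6H5 → C:6 H:5
  + CHO → C:1 H:1 O:1
  + COOH → C:1 H:1 O:2
  + OH → O:1 H:1
Element totals:
  C: 14
  H: 16
  O: 4
Molecular formula: C14H16O4.
Molar mass = 248.278 g/mol.
Mass from O: 4 × 15.999 = 63.996 g/mol.
%O = 63.996 / 248.278 × 100 = 25.78%.

25.78%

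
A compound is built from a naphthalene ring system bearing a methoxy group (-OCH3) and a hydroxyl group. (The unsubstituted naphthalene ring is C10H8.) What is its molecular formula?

C11H10O2

Atom tally by fragment:
  naphthalene ring system core → C:10 H:8
  (− 2 ring H displaced by substituents)
  + OCH3 → C:1 H:3 O:1
  + OH → O:1 H:1
Element totals:
  C: 11
  H: 10
  O: 2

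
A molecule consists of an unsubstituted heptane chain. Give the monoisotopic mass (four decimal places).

Atom tally by fragment:
  CH3 → C:1 H:3
  CH2 → C:1 H:2
  CH2 → C:1 H:2
  CH2 → C:1 H:2
  CH2 → C:1 H:2
  CH2 → C:1 H:2
  CH3 → C:1 H:3
Element totals:
  C: 7
  H: 16
Molecular formula: C7H16.
  M = 7(12.0) + 16(1.007825)
    = 84.000000 + 16.125200 = 100.125200

100.1252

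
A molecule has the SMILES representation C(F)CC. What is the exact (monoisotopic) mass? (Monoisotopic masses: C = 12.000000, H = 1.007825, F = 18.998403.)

Atom tally by fragment:
  FCH2 → C:1 H:2 F:1
  CH2 → C:1 H:2
  CH3 → C:1 H:3
Element totals:
  C: 3
  H: 7
  F: 1
Molecular formula: C3H7F.
  M = 3(12.0) + 7(1.007825) + 18.998403
    = 36.000000 + 7.054775 + 18.998403 = 62.053178

62.0532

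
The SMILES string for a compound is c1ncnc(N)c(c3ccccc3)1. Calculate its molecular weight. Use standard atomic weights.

Atom tally by fragment:
  pyrimidine ring core → C:4 H:4 N:2
  (− 2 ring H displaced by substituents)
  + NH2 → N:1 H:2
  + C6H5 → C:6 H:5
Element totals:
  C: 10
  H: 9
  N: 3
Molecular formula: C10H9N3.
  M = 10(12.011) + 9(1.008) + 3(14.007)
    = 120.110 + 9.072 + 42.021 = 171.203

171.20 g/mol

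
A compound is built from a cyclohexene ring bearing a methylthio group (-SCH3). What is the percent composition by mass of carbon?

65.57%

Atom tally by fragment:
  cyclohexene ring core → C:6 H:10
  (− 1 ring H displaced by substituents)
  + SCH3 → C:1 H:3 S:1
Element totals:
  C: 7
  H: 12
  S: 1
Molecular formula: C7H12S.
Molar mass = 128.233 g/mol.
Mass from C: 7 × 12.011 = 84.077 g/mol.
%C = 84.077 / 128.233 × 100 = 65.57%.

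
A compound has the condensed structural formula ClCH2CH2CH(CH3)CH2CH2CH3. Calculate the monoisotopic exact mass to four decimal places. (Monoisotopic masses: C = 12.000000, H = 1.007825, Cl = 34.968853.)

134.0862

Atom tally by fragment:
  ClCH2 → C:1 H:2 Cl:1
  CH2 → C:1 H:2
  CH(CH3) → C:2 H:4
  CH2 → C:1 H:2
  CH2 → C:1 H:2
  CH3 → C:1 H:3
Element totals:
  C: 7
  H: 15
  Cl: 1
Molecular formula: C7H15Cl.
  M = 7(12.0) + 15(1.007825) + 34.968853
    = 84.000000 + 15.117375 + 34.968853 = 134.086228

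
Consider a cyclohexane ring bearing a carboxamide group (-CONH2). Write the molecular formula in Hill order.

Atom tally by fragment:
  cyclohexane ring core → C:6 H:12
  (− 1 ring H displaced by substituents)
  + CONH2 → C:1 H:2 O:1 N:1
Element totals:
  C: 7
  H: 13
  N: 1
  O: 1

C7H13NO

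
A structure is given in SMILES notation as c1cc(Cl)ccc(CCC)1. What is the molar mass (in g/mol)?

154.64 g/mol

Atom tally by fragment:
  benzene ring core → C:6 H:6
  (− 2 ring H displaced by substituents)
  + Cl → Cl:1
  + CH2CH2CH3 → C:3 H:7
Element totals:
  C: 9
  H: 11
  Cl: 1
Molecular formula: C9H11Cl.
  M = 9(12.011) + 11(1.008) + 35.45
    = 108.099 + 11.088 + 35.450 = 154.637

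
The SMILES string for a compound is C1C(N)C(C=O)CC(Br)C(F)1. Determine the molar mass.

Atom tally by fragment:
  cyclohexane ring core → C:6 H:12
  (− 4 ring H displaced by substituents)
  + NH2 → N:1 H:2
  + CHO → C:1 H:1 O:1
  + Br → Br:1
  + F → F:1
Element totals:
  C: 7
  H: 11
  Br: 1
  F: 1
  N: 1
  O: 1
Molecular formula: C7H11BrFNO.
  M = 7(12.011) + 11(1.008) + 79.904 + 18.998 + 14.007 + 15.999
    = 84.077 + 11.088 + 79.904 + 18.998 + 14.007 + 15.999 = 224.073

224.07 g/mol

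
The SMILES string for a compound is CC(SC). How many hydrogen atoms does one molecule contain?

8

Atom tally by fragment:
  CH3 → C:1 H:3
  CH2SCH3 → C:2 H:5 S:1
Element totals:
  C: 3
  H: 8
  S: 1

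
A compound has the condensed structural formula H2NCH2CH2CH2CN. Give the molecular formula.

Atom tally by fragment:
  H2NCH2 → C:1 H:4 N:1
  CH2 → C:1 H:2
  CH2CN → C:2 H:2 N:1
Element totals:
  C: 4
  H: 8
  N: 2

C4H8N2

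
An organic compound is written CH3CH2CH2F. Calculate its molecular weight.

62.09 g/mol

Element totals:
  C: 3
  H: 7
  F: 1
Molecular formula: C3H7F.
  M = 3(12.011) + 7(1.008) + 18.998
    = 36.033 + 7.056 + 18.998 = 62.087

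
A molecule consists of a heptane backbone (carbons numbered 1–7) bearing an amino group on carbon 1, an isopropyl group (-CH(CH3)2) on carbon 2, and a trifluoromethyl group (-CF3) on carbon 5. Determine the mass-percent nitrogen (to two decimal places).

Atom tally by fragment:
  H2NCH2 → C:1 H:4 N:1
  CH(CH(CH3)2) → C:4 H:8
  CH2 → C:1 H:2
  CH2 → C:1 H:2
  CH(CF3) → C:2 H:1 F:3
  CH2 → C:1 H:2
  CH3 → C:1 H:3
Element totals:
  C: 11
  H: 22
  F: 3
  N: 1
Molecular formula: C11H22F3N.
Molar mass = 225.298 g/mol.
Mass from N: 1 × 14.007 = 14.007 g/mol.
%N = 14.007 / 225.298 × 100 = 6.22%.

6.22%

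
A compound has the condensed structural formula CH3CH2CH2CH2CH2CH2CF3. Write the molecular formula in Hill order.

Atom tally by fragment:
  CH3 → C:1 H:3
  CH2 → C:1 H:2
  CH2 → C:1 H:2
  CH2 → C:1 H:2
  CH2 → C:1 H:2
  CH2CF3 → C:2 H:2 F:3
Element totals:
  C: 7
  H: 13
  F: 3

C7H13F3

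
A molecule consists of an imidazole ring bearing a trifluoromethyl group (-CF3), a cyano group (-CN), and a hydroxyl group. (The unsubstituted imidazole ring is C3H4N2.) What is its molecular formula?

C5H2F3N3O

Atom tally by fragment:
  imidazole ring core → C:3 H:4 N:2
  (− 3 ring H displaced by substituents)
  + CF3 → C:1 F:3
  + CN → C:1 N:1
  + OH → O:1 H:1
Element totals:
  C: 5
  H: 2
  F: 3
  N: 3
  O: 1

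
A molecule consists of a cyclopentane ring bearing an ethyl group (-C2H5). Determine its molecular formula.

Atom tally by fragment:
  cyclopentane ring core → C:5 H:10
  (− 1 ring H displaced by substituents)
  + C2H5 → C:2 H:5
Element totals:
  C: 7
  H: 14

C7H14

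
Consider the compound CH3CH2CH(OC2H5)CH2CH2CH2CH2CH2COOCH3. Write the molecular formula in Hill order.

Element totals:
  C: 12
  H: 24
  O: 3

C12H24O3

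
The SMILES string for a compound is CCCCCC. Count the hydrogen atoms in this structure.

Atom tally by fragment:
  CH3 → C:1 H:3
  CH2 → C:1 H:2
  CH2 → C:1 H:2
  CH2 → C:1 H:2
  CH2 → C:1 H:2
  CH3 → C:1 H:3
Element totals:
  C: 6
  H: 14

14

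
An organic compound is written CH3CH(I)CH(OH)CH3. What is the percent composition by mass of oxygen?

Atom tally by fragment:
  CH3 → C:1 H:3
  CH(I) → C:1 H:1 I:1
  CH(OH) → C:1 H:2 O:1
  CH3 → C:1 H:3
Element totals:
  C: 4
  H: 9
  I: 1
  O: 1
Molecular formula: C4H9IO.
Molar mass = 200.019 g/mol.
Mass from O: 1 × 15.999 = 15.999 g/mol.
%O = 15.999 / 200.019 × 100 = 8.00%.

8.00%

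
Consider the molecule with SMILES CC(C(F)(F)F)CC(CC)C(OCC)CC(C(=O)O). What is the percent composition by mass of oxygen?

Atom tally by fragment:
  CH3 → C:1 H:3
  CH(CF3) → C:2 H:1 F:3
  CH2 → C:1 H:2
  CH(C2H5) → C:3 H:6
  CH(OC2H5) → C:3 H:6 O:1
  CH2 → C:1 H:2
  CH2COOH → C:2 H:3 O:2
Element totals:
  C: 13
  H: 23
  F: 3
  O: 3
Molecular formula: C13H23F3O3.
Molar mass = 284.318 g/mol.
Mass from O: 3 × 15.999 = 47.997 g/mol.
%O = 47.997 / 284.318 × 100 = 16.88%.

16.88%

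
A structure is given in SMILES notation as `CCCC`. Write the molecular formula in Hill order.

C4H10

Atom tally by fragment:
  CH3 → C:1 H:3
  CH2 → C:1 H:2
  CH2 → C:1 H:2
  CH3 → C:1 H:3
Element totals:
  C: 4
  H: 10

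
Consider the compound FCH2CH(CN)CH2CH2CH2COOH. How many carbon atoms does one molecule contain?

7

Atom tally by fragment:
  FCH2 → C:1 H:2 F:1
  CH(CN) → C:2 H:1 N:1
  CH2 → C:1 H:2
  CH2 → C:1 H:2
  CH2COOH → C:2 H:3 O:2
Element totals:
  C: 7
  H: 10
  F: 1
  N: 1
  O: 2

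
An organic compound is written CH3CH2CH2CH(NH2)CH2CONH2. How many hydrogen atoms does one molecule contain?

14

Atom tally by fragment:
  CH3 → C:1 H:3
  CH2 → C:1 H:2
  CH2 → C:1 H:2
  CH(NH2) → C:1 H:3 N:1
  CH2CONH2 → C:2 H:4 O:1 N:1
Element totals:
  C: 6
  H: 14
  N: 2
  O: 1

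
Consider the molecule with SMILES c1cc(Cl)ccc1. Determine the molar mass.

Atom tally by fragment:
  benzene ring core → C:6 H:6
  (− 1 ring H displaced by substituents)
  + Cl → Cl:1
Element totals:
  C: 6
  H: 5
  Cl: 1
Molecular formula: C6H5Cl.
  M = 6(12.011) + 5(1.008) + 35.45
    = 72.066 + 5.040 + 35.450 = 112.556

112.56 g/mol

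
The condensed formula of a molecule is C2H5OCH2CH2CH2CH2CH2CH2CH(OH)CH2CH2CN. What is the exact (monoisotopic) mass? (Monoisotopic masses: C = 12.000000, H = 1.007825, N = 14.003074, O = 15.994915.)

213.1729

Atom tally by fragment:
  C2H5OCH2 → C:3 H:7 O:1
  CH2 → C:1 H:2
  CH2 → C:1 H:2
  CH2 → C:1 H:2
  CH2 → C:1 H:2
  CH2 → C:1 H:2
  CH(OH) → C:1 H:2 O:1
  CH2 → C:1 H:2
  CH2CN → C:2 H:2 N:1
Element totals:
  C: 12
  H: 23
  N: 1
  O: 2
Molecular formula: C12H23NO2.
  M = 12(12.0) + 23(1.007825) + 14.003074 + 2(15.994915)
    = 144.000000 + 23.179975 + 14.003074 + 31.989830 = 213.172879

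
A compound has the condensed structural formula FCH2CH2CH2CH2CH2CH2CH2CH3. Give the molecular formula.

Atom tally by fragment:
  FCH2 → C:1 H:2 F:1
  CH2 → C:1 H:2
  CH2 → C:1 H:2
  CH2 → C:1 H:2
  CH2 → C:1 H:2
  CH2 → C:1 H:2
  CH2 → C:1 H:2
  CH3 → C:1 H:3
Element totals:
  C: 8
  H: 17
  F: 1

C8H17F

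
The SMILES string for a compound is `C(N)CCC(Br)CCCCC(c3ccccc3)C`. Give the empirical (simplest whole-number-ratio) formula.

C16H26BrN

Atom tally by fragment:
  H2NCH2 → C:1 H:4 N:1
  CH2 → C:1 H:2
  CH2 → C:1 H:2
  CH(Br) → C:1 H:1 Br:1
  CH2 → C:1 H:2
  CH2 → C:1 H:2
  CH2 → C:1 H:2
  CH2 → C:1 H:2
  CH(C6H5) → C:7 H:6
  CH3 → C:1 H:3
Element totals:
  C: 16
  H: 26
  Br: 1
  N: 1
Molecular formula: C16H26BrN.
gcd of subscripts (1, 16, 26, 1) = 1, so the empirical formula equals the molecular formula.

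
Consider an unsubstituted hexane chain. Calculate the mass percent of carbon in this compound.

83.62%

Atom tally by fragment:
  CH3 → C:1 H:3
  CH2 → C:1 H:2
  CH2 → C:1 H:2
  CH2 → C:1 H:2
  CH2 → C:1 H:2
  CH3 → C:1 H:3
Element totals:
  C: 6
  H: 14
Molecular formula: C6H14.
Molar mass = 86.178 g/mol.
Mass from C: 6 × 12.011 = 72.066 g/mol.
%C = 72.066 / 86.178 × 100 = 83.62%.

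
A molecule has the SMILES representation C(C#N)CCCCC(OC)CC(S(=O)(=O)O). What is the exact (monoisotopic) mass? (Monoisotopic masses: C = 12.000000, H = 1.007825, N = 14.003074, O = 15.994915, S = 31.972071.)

Atom tally by fragment:
  NCCH2 → C:2 H:2 N:1
  CH2 → C:1 H:2
  CH2 → C:1 H:2
  CH2 → C:1 H:2
  CH2 → C:1 H:2
  CH(OCH3) → C:2 H:4 O:1
  CH2 → C:1 H:2
  CH2SO3H → C:1 H:3 S:1 O:3
Element totals:
  C: 10
  H: 19
  N: 1
  O: 4
  S: 1
Molecular formula: C10H19NO4S.
  M = 10(12.0) + 19(1.007825) + 14.003074 + 4(15.994915) + 31.972071
    = 120.000000 + 19.148675 + 14.003074 + 63.979660 + 31.972071 = 249.103480

249.1035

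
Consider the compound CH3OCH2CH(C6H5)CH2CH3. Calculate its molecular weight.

Element totals:
  C: 11
  H: 16
  O: 1
Molecular formula: C11H16O.
  M = 11(12.011) + 16(1.008) + 15.999
    = 132.121 + 16.128 + 15.999 = 164.248

164.25 g/mol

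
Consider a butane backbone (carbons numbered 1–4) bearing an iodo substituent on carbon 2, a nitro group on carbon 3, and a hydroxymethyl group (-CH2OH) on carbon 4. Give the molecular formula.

Atom tally by fragment:
  CH3 → C:1 H:3
  CH(I) → C:1 H:1 I:1
  CH(NO2) → C:1 H:1 N:1 O:2
  CH2CH2OH → C:2 H:5 O:1
Element totals:
  C: 5
  H: 10
  I: 1
  N: 1
  O: 3

C5H10INO3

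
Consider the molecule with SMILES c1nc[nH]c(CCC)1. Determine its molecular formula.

C6H10N2

Atom tally by fragment:
  imidazole ring core → C:3 H:4 N:2
  (− 1 ring H displaced by substituents)
  + CH2CH2CH3 → C:3 H:7
Element totals:
  C: 6
  H: 10
  N: 2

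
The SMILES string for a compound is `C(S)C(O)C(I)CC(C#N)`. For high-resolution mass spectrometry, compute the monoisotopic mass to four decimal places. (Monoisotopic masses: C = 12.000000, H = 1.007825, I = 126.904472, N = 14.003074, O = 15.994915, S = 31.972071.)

Atom tally by fragment:
  HSCH2 → C:1 H:3 S:1
  CH(OH) → C:1 H:2 O:1
  CH(I) → C:1 H:1 I:1
  CH2 → C:1 H:2
  CH2CN → C:2 H:2 N:1
Element totals:
  C: 6
  H: 10
  I: 1
  N: 1
  O: 1
  S: 1
Molecular formula: C6H10INOS.
  M = 6(12.0) + 10(1.007825) + 126.904472 + 14.003074 + 15.994915 + 31.972071
    = 72.000000 + 10.078250 + 126.904472 + 14.003074 + 15.994915 + 31.972071 = 270.952782

270.9528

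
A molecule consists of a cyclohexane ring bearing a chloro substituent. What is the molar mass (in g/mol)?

118.60 g/mol

Atom tally by fragment:
  cyclohexane ring core → C:6 H:12
  (− 1 ring H displaced by substituents)
  + Cl → Cl:1
Element totals:
  C: 6
  H: 11
  Cl: 1
Molecular formula: C6H11Cl.
  M = 6(12.011) + 11(1.008) + 35.45
    = 72.066 + 11.088 + 35.450 = 118.604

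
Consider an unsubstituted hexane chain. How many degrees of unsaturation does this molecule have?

Atom tally by fragment:
  CH3 → C:1 H:3
  CH2 → C:1 H:2
  CH2 → C:1 H:2
  CH2 → C:1 H:2
  CH2 → C:1 H:2
  CH3 → C:1 H:3
Element totals:
  C: 6
  H: 14
Molecular formula: C6H14.
DoU = (2C + 2 + N − H − X) / 2 = (2·6 + 2 + 0 − 14 − 0) / 2 = 0.

0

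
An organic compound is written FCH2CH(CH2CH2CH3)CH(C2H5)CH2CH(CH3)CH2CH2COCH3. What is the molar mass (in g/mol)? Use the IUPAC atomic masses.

Atom tally by fragment:
  FCH2 → C:1 H:2 F:1
  CH(CH2CH2CH3) → C:4 H:8
  CH(C2H5) → C:3 H:6
  CH2 → C:1 H:2
  CH(CH3) → C:2 H:4
  CH2 → C:1 H:2
  CH2COCH3 → C:3 H:5 O:1
Element totals:
  C: 15
  H: 29
  F: 1
  O: 1
Molecular formula: C15H29FO.
  M = 15(12.011) + 29(1.008) + 18.998 + 15.999
    = 180.165 + 29.232 + 18.998 + 15.999 = 244.394

244.39 g/mol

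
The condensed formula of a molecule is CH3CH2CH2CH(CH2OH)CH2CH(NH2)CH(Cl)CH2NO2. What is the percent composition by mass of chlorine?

14.85%

Atom tally by fragment:
  CH3 → C:1 H:3
  CH2 → C:1 H:2
  CH2 → C:1 H:2
  CH(CH2OH) → C:2 H:4 O:1
  CH2 → C:1 H:2
  CH(NH2) → C:1 H:3 N:1
  CH(Cl) → C:1 H:1 Cl:1
  CH2NO2 → C:1 H:2 N:1 O:2
Element totals:
  C: 9
  H: 19
  Cl: 1
  N: 2
  O: 3
Molecular formula: C9H19ClN2O3.
Molar mass = 238.712 g/mol.
Mass from Cl: 1 × 35.45 = 35.450 g/mol.
%Cl = 35.450 / 238.712 × 100 = 14.85%.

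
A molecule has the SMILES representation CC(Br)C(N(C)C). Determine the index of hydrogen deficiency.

Atom tally by fragment:
  CH3 → C:1 H:3
  CH(Br) → C:1 H:1 Br:1
  CH2N(CH3)2 → C:3 H:8 N:1
Element totals:
  C: 5
  H: 12
  Br: 1
  N: 1
Molecular formula: C5H12BrN.
DoU = (2C + 2 + N − H − X) / 2 = (2·5 + 2 + 1 − 12 − 1) / 2 = 0.

0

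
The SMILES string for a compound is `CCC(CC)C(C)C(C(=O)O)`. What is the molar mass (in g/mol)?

Atom tally by fragment:
  CH3 → C:1 H:3
  CH2 → C:1 H:2
  CH(C2H5) → C:3 H:6
  CH(CH3) → C:2 H:4
  CH2COOH → C:2 H:3 O:2
Element totals:
  C: 9
  H: 18
  O: 2
Molecular formula: C9H18O2.
  M = 9(12.011) + 18(1.008) + 2(15.999)
    = 108.099 + 18.144 + 31.998 = 158.241

158.24 g/mol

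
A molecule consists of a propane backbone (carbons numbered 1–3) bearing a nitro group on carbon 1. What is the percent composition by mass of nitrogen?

15.72%

Atom tally by fragment:
  O2NCH2 → C:1 H:2 N:1 O:2
  CH2 → C:1 H:2
  CH3 → C:1 H:3
Element totals:
  C: 3
  H: 7
  N: 1
  O: 2
Molecular formula: C3H7NO2.
Molar mass = 89.094 g/mol.
Mass from N: 1 × 14.007 = 14.007 g/mol.
%N = 14.007 / 89.094 × 100 = 15.72%.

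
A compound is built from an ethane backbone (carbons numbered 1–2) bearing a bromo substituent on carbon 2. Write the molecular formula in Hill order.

Atom tally by fragment:
  CH3 → C:1 H:3
  CH2Br → C:1 H:2 Br:1
Element totals:
  C: 2
  H: 5
  Br: 1

C2H5Br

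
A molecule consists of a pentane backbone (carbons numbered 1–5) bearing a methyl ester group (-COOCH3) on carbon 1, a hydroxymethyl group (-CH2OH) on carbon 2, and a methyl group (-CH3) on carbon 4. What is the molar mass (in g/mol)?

174.24 g/mol

Atom tally by fragment:
  CH3OOCCH2 → C:3 H:5 O:2
  CH(CH2OH) → C:2 H:4 O:1
  CH2 → C:1 H:2
  CH(CH3) → C:2 H:4
  CH3 → C:1 H:3
Element totals:
  C: 9
  H: 18
  O: 3
Molecular formula: C9H18O3.
  M = 9(12.011) + 18(1.008) + 3(15.999)
    = 108.099 + 18.144 + 47.997 = 174.240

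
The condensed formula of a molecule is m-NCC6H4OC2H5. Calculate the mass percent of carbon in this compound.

Atom tally by fragment:
  benzene ring core → C:6 H:6
  (− 2 ring H displaced by substituents)
  + CN → C:1 N:1
  + OC2H5 → C:2 H:5 O:1
Element totals:
  C: 9
  H: 9
  N: 1
  O: 1
Molecular formula: C9H9NO.
Molar mass = 147.177 g/mol.
Mass from C: 9 × 12.011 = 108.099 g/mol.
%C = 108.099 / 147.177 × 100 = 73.45%.

73.45%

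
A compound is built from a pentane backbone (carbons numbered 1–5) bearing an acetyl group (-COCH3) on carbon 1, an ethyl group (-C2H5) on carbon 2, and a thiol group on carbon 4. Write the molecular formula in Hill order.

C9H18OS

Atom tally by fragment:
  CH3COCH2 → C:3 H:5 O:1
  CH(C2H5) → C:3 H:6
  CH2 → C:1 H:2
  CH(SH) → C:1 H:2 S:1
  CH3 → C:1 H:3
Element totals:
  C: 9
  H: 18
  O: 1
  S: 1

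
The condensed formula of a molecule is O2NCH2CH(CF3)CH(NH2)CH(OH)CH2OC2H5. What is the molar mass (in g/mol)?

Element totals:
  C: 8
  H: 15
  F: 3
  N: 2
  O: 4
Molecular formula: C8H15F3N2O4.
  M = 8(12.011) + 15(1.008) + 3(18.998) + 2(14.007) + 4(15.999)
    = 96.088 + 15.120 + 56.994 + 28.014 + 63.996 = 260.212

260.21 g/mol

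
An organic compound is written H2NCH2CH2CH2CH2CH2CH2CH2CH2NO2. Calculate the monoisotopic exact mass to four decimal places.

174.1368

Atom tally by fragment:
  H2NCH2 → C:1 H:4 N:1
  CH2 → C:1 H:2
  CH2 → C:1 H:2
  CH2 → C:1 H:2
  CH2 → C:1 H:2
  CH2 → C:1 H:2
  CH2 → C:1 H:2
  CH2NO2 → C:1 H:2 N:1 O:2
Element totals:
  C: 8
  H: 18
  N: 2
  O: 2
Molecular formula: C8H18N2O2.
  M = 8(12.0) + 18(1.007825) + 2(14.003074) + 2(15.994915)
    = 96.000000 + 18.140850 + 28.006148 + 31.989830 = 174.136828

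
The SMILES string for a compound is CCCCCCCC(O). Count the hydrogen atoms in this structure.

18

Atom tally by fragment:
  CH3 → C:1 H:3
  CH2 → C:1 H:2
  CH2 → C:1 H:2
  CH2 → C:1 H:2
  CH2 → C:1 H:2
  CH2 → C:1 H:2
  CH2 → C:1 H:2
  CH2OH → C:1 H:3 O:1
Element totals:
  C: 8
  H: 18
  O: 1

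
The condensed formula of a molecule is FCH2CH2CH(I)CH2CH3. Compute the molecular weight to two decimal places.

216.04 g/mol

Atom tally by fragment:
  FCH2 → C:1 H:2 F:1
  CH2 → C:1 H:2
  CH(I) → C:1 H:1 I:1
  CH2 → C:1 H:2
  CH3 → C:1 H:3
Element totals:
  C: 5
  H: 10
  F: 1
  I: 1
Molecular formula: C5H10FI.
  M = 5(12.011) + 10(1.008) + 18.998 + 126.904
    = 60.055 + 10.080 + 18.998 + 126.904 = 216.037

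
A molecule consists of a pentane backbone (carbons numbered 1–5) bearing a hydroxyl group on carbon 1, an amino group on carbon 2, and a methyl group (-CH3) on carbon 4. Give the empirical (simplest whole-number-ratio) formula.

Atom tally by fragment:
  HOCH2 → C:1 H:3 O:1
  CH(NH2) → C:1 H:3 N:1
  CH2 → C:1 H:2
  CH(CH3) → C:2 H:4
  CH3 → C:1 H:3
Element totals:
  C: 6
  H: 15
  N: 1
  O: 1
Molecular formula: C6H15NO.
gcd of subscripts (6, 15, 1, 1) = 1, so the empirical formula equals the molecular formula.

C6H15NO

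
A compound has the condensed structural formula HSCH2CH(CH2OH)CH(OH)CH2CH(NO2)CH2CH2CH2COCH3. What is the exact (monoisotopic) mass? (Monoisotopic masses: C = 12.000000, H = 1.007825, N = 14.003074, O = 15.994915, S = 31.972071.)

Element totals:
  C: 11
  H: 21
  N: 1
  O: 5
  S: 1
Molecular formula: C11H21NO5S.
  M = 11(12.0) + 21(1.007825) + 14.003074 + 5(15.994915) + 31.972071
    = 132.000000 + 21.164325 + 14.003074 + 79.974575 + 31.972071 = 279.114045

279.1140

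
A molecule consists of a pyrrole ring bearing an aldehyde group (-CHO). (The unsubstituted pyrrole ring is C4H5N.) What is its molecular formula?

C5H5NO

Atom tally by fragment:
  pyrrole ring core → C:4 H:5 N:1
  (− 1 ring H displaced by substituents)
  + CHO → C:1 H:1 O:1
Element totals:
  C: 5
  H: 5
  N: 1
  O: 1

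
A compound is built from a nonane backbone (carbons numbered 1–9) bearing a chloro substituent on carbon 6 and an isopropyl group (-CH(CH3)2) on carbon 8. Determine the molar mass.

204.78 g/mol

Atom tally by fragment:
  CH3 → C:1 H:3
  CH2 → C:1 H:2
  CH2 → C:1 H:2
  CH2 → C:1 H:2
  CH2 → C:1 H:2
  CH(Cl) → C:1 H:1 Cl:1
  CH2 → C:1 H:2
  CH(CH(CH3)2) → C:4 H:8
  CH3 → C:1 H:3
Element totals:
  C: 12
  H: 25
  Cl: 1
Molecular formula: C12H25Cl.
  M = 12(12.011) + 25(1.008) + 35.45
    = 144.132 + 25.200 + 35.450 = 204.782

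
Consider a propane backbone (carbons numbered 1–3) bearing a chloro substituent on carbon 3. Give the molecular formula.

Atom tally by fragment:
  CH3 → C:1 H:3
  CH2 → C:1 H:2
  CH2Cl → C:1 H:2 Cl:1
Element totals:
  C: 3
  H: 7
  Cl: 1

C3H7Cl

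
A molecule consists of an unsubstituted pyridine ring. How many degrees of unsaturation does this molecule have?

Atom tally by fragment:
  pyridine ring core → C:5 H:5 N:1
Element totals:
  C: 5
  H: 5
  N: 1
Molecular formula: C5H5N.
DoU = (2C + 2 + N − H − X) / 2 = (2·5 + 2 + 1 − 5 − 0) / 2 = 4.

4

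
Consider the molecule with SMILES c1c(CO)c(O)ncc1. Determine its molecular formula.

C6H7NO2

Atom tally by fragment:
  pyridine ring core → C:5 H:5 N:1
  (− 2 ring H displaced by substituents)
  + CH2OH → C:1 H:3 O:1
  + OH → O:1 H:1
Element totals:
  C: 6
  H: 7
  N: 1
  O: 2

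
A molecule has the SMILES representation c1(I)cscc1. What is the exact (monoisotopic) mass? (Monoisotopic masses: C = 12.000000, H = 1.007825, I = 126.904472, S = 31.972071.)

Atom tally by fragment:
  thiophene ring core → C:4 H:4 S:1
  (− 1 ring H displaced by substituents)
  + I → I:1
Element totals:
  C: 4
  H: 3
  I: 1
  S: 1
Molecular formula: C4H3IS.
  M = 4(12.0) + 3(1.007825) + 126.904472 + 31.972071
    = 48.000000 + 3.023475 + 126.904472 + 31.972071 = 209.900018

209.9000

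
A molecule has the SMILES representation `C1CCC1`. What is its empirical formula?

CH2

Atom tally by fragment:
  cyclobutane ring core → C:4 H:8
Element totals:
  C: 4
  H: 8
Molecular formula: C4H8.
gcd of subscripts = 4; dividing each by 4:
  C: 4/4 = 1
  H: 8/4 = 2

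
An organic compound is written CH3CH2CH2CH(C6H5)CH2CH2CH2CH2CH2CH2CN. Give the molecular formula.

C17H25N

Atom tally by fragment:
  CH3 → C:1 H:3
  CH2 → C:1 H:2
  CH2 → C:1 H:2
  CH(C6H5) → C:7 H:6
  CH2 → C:1 H:2
  CH2 → C:1 H:2
  CH2 → C:1 H:2
  CH2 → C:1 H:2
  CH2 → C:1 H:2
  CH2CN → C:2 H:2 N:1
Element totals:
  C: 17
  H: 25
  N: 1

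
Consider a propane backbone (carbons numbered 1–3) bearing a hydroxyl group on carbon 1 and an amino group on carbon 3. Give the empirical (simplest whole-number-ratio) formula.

C3H9NO

Atom tally by fragment:
  HOCH2 → C:1 H:3 O:1
  CH2 → C:1 H:2
  CH2NH2 → C:1 H:4 N:1
Element totals:
  C: 3
  H: 9
  N: 1
  O: 1
Molecular formula: C3H9NO.
gcd of subscripts (3, 9, 1, 1) = 1, so the empirical formula equals the molecular formula.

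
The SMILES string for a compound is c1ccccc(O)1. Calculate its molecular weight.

Atom tally by fragment:
  benzene ring core → C:6 H:6
  (− 1 ring H displaced by substituents)
  + OH → O:1 H:1
Element totals:
  C: 6
  H: 6
  O: 1
Molecular formula: C6H6O.
  M = 6(12.011) + 6(1.008) + 15.999
    = 72.066 + 6.048 + 15.999 = 94.113

94.11 g/mol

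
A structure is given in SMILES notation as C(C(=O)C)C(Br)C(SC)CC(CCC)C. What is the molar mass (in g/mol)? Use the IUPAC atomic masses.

295.28 g/mol

Atom tally by fragment:
  CH3COCH2 → C:3 H:5 O:1
  CH(Br) → C:1 H:1 Br:1
  CH(SCH3) → C:2 H:4 S:1
  CH2 → C:1 H:2
  CH(CH2CH2CH3) → C:4 H:8
  CH3 → C:1 H:3
Element totals:
  C: 12
  H: 23
  Br: 1
  O: 1
  S: 1
Molecular formula: C12H23BrOS.
  M = 12(12.011) + 23(1.008) + 79.904 + 15.999 + 32.06
    = 144.132 + 23.184 + 79.904 + 15.999 + 32.060 = 295.279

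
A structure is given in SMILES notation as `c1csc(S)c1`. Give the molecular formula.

C4H4S2

Atom tally by fragment:
  thiophene ring core → C:4 H:4 S:1
  (− 1 ring H displaced by substituents)
  + SH → S:1 H:1
Element totals:
  C: 4
  H: 4
  S: 2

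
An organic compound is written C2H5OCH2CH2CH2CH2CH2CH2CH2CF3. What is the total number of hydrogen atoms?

Element totals:
  C: 10
  H: 19
  F: 3
  O: 1

19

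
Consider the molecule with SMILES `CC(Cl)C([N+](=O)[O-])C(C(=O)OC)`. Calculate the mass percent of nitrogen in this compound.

7.16%

Atom tally by fragment:
  CH3 → C:1 H:3
  CH(Cl) → C:1 H:1 Cl:1
  CH(NO2) → C:1 H:1 N:1 O:2
  CH2COOCH3 → C:3 H:5 O:2
Element totals:
  C: 6
  H: 10
  Cl: 1
  N: 1
  O: 4
Molecular formula: C6H10ClNO4.
Molar mass = 195.599 g/mol.
Mass from N: 1 × 14.007 = 14.007 g/mol.
%N = 14.007 / 195.599 × 100 = 7.16%.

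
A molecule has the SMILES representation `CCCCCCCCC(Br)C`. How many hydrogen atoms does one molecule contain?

21

Atom tally by fragment:
  CH3 → C:1 H:3
  CH2 → C:1 H:2
  CH2 → C:1 H:2
  CH2 → C:1 H:2
  CH2 → C:1 H:2
  CH2 → C:1 H:2
  CH2 → C:1 H:2
  CH2 → C:1 H:2
  CH(Br) → C:1 H:1 Br:1
  CH3 → C:1 H:3
Element totals:
  C: 10
  H: 21
  Br: 1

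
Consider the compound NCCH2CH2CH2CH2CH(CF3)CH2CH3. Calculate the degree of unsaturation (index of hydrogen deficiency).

2

Atom tally by fragment:
  NCCH2 → C:2 H:2 N:1
  CH2 → C:1 H:2
  CH2 → C:1 H:2
  CH2 → C:1 H:2
  CH(CF3) → C:2 H:1 F:3
  CH2 → C:1 H:2
  CH3 → C:1 H:3
Element totals:
  C: 9
  H: 14
  F: 3
  N: 1
Molecular formula: C9H14F3N.
DoU = (2C + 2 + N − H − X) / 2 = (2·9 + 2 + 1 − 14 − 3) / 2 = 2.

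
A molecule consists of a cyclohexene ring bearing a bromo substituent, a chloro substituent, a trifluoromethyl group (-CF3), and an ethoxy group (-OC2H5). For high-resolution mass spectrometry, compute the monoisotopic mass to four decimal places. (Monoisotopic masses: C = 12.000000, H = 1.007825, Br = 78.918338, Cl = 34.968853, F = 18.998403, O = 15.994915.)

305.9634

Atom tally by fragment:
  cyclohexene ring core → C:6 H:10
  (− 4 ring H displaced by substituents)
  + Br → Br:1
  + Cl → Cl:1
  + CF3 → C:1 F:3
  + OC2H5 → C:2 H:5 O:1
Element totals:
  C: 9
  H: 11
  Br: 1
  Cl: 1
  F: 3
  O: 1
Molecular formula: C9H11BrClF3O.
  M = 9(12.0) + 11(1.007825) + 78.918338 + 34.968853 + 3(18.998403) + 15.994915
    = 108.000000 + 11.086075 + 78.918338 + 34.968853 + 56.995209 + 15.994915 = 305.963390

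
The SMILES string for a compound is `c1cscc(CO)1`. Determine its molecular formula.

C5H6OS

Atom tally by fragment:
  thiophene ring core → C:4 H:4 S:1
  (− 1 ring H displaced by substituents)
  + CH2OH → C:1 H:3 O:1
Element totals:
  C: 5
  H: 6
  O: 1
  S: 1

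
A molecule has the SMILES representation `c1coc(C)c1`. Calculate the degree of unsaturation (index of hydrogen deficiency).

3

Atom tally by fragment:
  furan ring core → C:4 H:4 O:1
  (− 1 ring H displaced by substituents)
  + CH3 → C:1 H:3
Element totals:
  C: 5
  H: 6
  O: 1
Molecular formula: C5H6O.
DoU = (2C + 2 + N − H − X) / 2 = (2·5 + 2 + 0 − 6 − 0) / 2 = 3.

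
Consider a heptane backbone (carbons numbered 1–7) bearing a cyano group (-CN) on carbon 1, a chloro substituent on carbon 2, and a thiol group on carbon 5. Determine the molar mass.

Atom tally by fragment:
  NCCH2 → C:2 H:2 N:1
  CH(Cl) → C:1 H:1 Cl:1
  CH2 → C:1 H:2
  CH2 → C:1 H:2
  CH(SH) → C:1 H:2 S:1
  CH2 → C:1 H:2
  CH3 → C:1 H:3
Element totals:
  C: 8
  H: 14
  Cl: 1
  N: 1
  S: 1
Molecular formula: C8H14ClNS.
  M = 8(12.011) + 14(1.008) + 35.45 + 14.007 + 32.06
    = 96.088 + 14.112 + 35.450 + 14.007 + 32.060 = 191.717

191.72 g/mol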